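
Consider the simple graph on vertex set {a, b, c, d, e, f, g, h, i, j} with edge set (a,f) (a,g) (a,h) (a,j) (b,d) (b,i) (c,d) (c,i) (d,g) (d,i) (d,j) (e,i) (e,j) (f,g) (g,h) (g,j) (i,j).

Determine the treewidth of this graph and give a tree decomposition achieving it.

Each bag holds 3 vertices, so the decomposition has width 2, which upper-bounds the treewidth. For the lower bound, the 3 vertices {d, g, j} are pairwise adjacent, and any tree decomposition puts a clique entirely inside one bag — forcing width ≥ 2. The upper and lower bounds meet at 2, so that is the treewidth.

Treewidth 2.
One optimal decomposition is:
Bags: B1 = {d, i, j}  B2 = {b, d, i}  B3 = {e, i, j}  B4 = {d, g, j}  B5 = {a, g, j}  B6 = {a, f, g}  B7 = {a, g, h}  B8 = {c, d, i}
Tree: B1–B2, B1–B3, B1–B4, B4–B5, B5–B6, B6–B7, B1–B8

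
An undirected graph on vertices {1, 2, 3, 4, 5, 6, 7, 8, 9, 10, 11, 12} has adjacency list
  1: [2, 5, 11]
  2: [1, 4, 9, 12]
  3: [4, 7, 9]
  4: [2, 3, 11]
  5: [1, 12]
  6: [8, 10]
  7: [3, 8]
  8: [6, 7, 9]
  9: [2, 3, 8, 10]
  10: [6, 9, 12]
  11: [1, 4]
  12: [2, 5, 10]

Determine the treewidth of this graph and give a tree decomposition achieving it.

Treewidth 3.
One such decomposition:
Bags: B1 = {1, 5, 11, 12}  B2 = {1, 2, 11, 12}  B3 = {2, 4, 11, 12}  B4 = {2, 4, 10, 12}  B5 = {2, 4, 9, 10}  B6 = {3, 4, 9, 10}  B7 = {3, 6, 9, 10}  B8 = {3, 6, 8, 9}  B9 = {3, 6, 7, 8}
Tree: B1–B2, B2–B3, B3–B4, B4–B5, B5–B6, B6–B7, B7–B8, B8–B9

The largest bag has 4 vertices, giving width 3; this decomposition certifies tw(G) ≤ 3. For the lower bound: the 4 vertex sets {1,5,11}, {12}, {2}, {3,4,9,10} are disjoint, each induces a connected subgraph, and every pair is joined by at least one edge of G. Contracting each set to a single vertex therefore yields K_{4} as a minor, and since treewidth is minor-monotone, tw(G) ≥ tw(K_{4}) = 3. Hence tw(G) = 3 exactly.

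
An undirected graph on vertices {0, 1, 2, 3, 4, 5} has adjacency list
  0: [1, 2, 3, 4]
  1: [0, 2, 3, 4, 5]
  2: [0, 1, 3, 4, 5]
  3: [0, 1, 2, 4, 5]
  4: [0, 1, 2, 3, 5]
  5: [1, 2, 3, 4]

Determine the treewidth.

A width-4 tree decomposition is:
Bags: B1 = {1, 2, 3, 4, 5}  B2 = {0, 1, 2, 3, 4}
Tree: B1–B2
Every bag has size at most 5, so the width is 5 − 1 = 4 and tw(G) ≤ 4. For the lower bound, the 5 vertices {0, 1, 2, 3, 4} are pairwise adjacent, and any tree decomposition puts a clique entirely inside one bag — forcing width ≥ 4. The upper and lower bounds meet at 4, so that is the treewidth.

4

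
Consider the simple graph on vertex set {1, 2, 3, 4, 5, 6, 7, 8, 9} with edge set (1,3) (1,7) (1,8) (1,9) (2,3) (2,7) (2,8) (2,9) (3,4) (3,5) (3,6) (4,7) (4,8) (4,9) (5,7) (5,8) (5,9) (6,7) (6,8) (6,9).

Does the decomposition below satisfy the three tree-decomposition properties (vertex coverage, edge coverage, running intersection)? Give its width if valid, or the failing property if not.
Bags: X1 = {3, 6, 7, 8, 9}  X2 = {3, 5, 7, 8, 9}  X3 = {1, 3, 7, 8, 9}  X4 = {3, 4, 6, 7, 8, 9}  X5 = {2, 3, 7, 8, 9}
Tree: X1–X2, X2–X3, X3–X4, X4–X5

No — bags containing vertex 6 are not connected in the tree.

A tree decomposition must satisfy three properties: every vertex lies in some bag; for every edge, both endpoints lie together in some bag; and for every vertex, the bags containing it form a connected subtree. Here bags containing vertex 6 are not connected in the tree, so the decomposition is invalid.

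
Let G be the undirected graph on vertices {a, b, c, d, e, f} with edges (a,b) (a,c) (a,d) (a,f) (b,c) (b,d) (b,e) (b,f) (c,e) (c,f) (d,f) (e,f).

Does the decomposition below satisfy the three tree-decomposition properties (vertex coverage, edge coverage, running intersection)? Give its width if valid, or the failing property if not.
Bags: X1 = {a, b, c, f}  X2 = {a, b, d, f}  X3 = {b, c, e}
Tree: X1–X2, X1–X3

A tree decomposition must satisfy three properties: every vertex lies in some bag; for every edge, both endpoints lie together in some bag; and for every vertex, the bags containing it form a connected subtree. Here edge (f,e) lies in no bag, so the decomposition is invalid.

No — edge (f,e) lies in no bag.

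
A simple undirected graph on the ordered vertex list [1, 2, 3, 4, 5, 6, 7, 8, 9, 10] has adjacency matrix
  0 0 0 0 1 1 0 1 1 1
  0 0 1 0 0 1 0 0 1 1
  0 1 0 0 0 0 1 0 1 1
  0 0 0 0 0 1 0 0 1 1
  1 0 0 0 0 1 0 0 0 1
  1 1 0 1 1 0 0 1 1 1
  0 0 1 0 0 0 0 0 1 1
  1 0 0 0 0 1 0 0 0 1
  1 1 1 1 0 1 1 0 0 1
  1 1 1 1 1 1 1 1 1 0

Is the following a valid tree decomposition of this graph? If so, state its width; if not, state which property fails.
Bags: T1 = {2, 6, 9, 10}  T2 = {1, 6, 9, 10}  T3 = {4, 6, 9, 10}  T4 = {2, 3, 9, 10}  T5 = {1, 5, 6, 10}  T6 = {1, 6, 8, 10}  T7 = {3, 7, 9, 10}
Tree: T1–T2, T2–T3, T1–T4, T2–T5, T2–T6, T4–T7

Yes; width 3.

Every vertex of G appears in some bag (union = {1, 2, 3, 4, 5, 6, 7, 8, 9, 10}); every edge is covered by a bag; and for each vertex v the set of bags containing v is connected in the bag tree. The decomposition is therefore valid. The largest bag has 4 vertices, so the width is 3.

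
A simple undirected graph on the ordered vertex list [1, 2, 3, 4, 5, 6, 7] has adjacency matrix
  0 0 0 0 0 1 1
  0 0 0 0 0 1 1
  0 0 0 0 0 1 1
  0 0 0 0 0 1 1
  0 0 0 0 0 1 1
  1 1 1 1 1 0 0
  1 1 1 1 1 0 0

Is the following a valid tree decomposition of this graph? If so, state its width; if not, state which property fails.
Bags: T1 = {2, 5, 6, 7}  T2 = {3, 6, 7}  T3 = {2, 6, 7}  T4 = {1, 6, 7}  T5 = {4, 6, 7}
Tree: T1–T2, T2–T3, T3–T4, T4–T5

A tree decomposition must satisfy three properties: every vertex lies in some bag; for every edge, both endpoints lie together in some bag; and for every vertex, the bags containing it form a connected subtree. Here bags containing vertex 2 are not connected in the tree, so the decomposition is invalid.

No — bags containing vertex 2 are not connected in the tree.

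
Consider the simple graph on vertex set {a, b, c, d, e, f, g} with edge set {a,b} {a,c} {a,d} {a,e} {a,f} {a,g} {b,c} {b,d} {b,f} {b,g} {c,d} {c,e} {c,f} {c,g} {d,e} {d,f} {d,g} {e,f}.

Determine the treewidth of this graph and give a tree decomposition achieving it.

Treewidth 4.
One optimal decomposition is:
Bags: B1 = {a, c, d, e, f}  B2 = {a, b, c, d, f}  B3 = {a, b, c, d, g}
Tree: B1–B2, B2–B3

Each bag holds 5 vertices, so the decomposition has width 4, which upper-bounds the treewidth. Conversely, {a, b, c, d, g} is a clique of size 5, and the vertices of any clique must share a bag in every tree decomposition; so some bag has ≥ 5 vertices and tw(G) ≥ 4. Combining the bounds, tw(G) = 4.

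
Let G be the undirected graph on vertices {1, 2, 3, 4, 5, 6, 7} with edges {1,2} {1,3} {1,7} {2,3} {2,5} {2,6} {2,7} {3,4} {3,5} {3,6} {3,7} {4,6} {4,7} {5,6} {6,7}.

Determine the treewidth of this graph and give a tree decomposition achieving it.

Treewidth 3.
One optimal decomposition is:
Bags: B1 = {2, 3, 5, 6}  B2 = {2, 3, 6, 7}  B3 = {3, 4, 6, 7}  B4 = {1, 2, 3, 7}
Tree: B1–B2, B2–B3, B2–B4

Each bag holds 4 vertices, so the decomposition has width 3, which upper-bounds the treewidth. Conversely, {1, 2, 3, 7} is a clique of size 4, and the vertices of any clique must share a bag in every tree decomposition; so some bag has ≥ 4 vertices and tw(G) ≥ 3. Combining the bounds, tw(G) = 3.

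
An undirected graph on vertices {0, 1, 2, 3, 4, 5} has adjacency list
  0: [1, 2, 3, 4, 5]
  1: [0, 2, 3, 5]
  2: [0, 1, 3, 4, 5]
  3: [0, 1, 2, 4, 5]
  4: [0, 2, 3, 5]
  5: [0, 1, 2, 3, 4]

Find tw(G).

4

A width-4 tree decomposition is:
Bags: B1 = {0, 1, 2, 3, 5}  B2 = {0, 2, 3, 4, 5}
Tree: B1–B2
The largest bag has 5 vertices, giving width 4; this decomposition certifies tw(G) ≤ 4. For the lower bound, the 5 vertices {0, 1, 2, 3, 5} are pairwise adjacent, and any tree decomposition puts a clique entirely inside one bag — forcing width ≥ 4. Combining the bounds, tw(G) = 4.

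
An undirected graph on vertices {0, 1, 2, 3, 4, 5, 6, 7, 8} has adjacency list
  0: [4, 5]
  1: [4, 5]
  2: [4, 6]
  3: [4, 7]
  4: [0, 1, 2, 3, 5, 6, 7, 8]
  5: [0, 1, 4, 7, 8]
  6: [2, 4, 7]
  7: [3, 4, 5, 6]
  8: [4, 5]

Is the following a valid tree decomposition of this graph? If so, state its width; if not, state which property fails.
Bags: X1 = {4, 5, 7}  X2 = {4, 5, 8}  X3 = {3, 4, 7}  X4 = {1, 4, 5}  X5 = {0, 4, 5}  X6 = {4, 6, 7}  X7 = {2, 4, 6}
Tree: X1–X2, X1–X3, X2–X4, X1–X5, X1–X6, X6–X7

Checking the three conditions: (i) the bags cover all of {0, 1, 2, 3, 4, 5, 6, 7, 8}; (ii) for each edge, some bag contains both endpoints; (iii) the bags containing any fixed vertex form a subtree. All hold, so the decomposition is valid with width 3 − 1 = 2.

Yes; width 2.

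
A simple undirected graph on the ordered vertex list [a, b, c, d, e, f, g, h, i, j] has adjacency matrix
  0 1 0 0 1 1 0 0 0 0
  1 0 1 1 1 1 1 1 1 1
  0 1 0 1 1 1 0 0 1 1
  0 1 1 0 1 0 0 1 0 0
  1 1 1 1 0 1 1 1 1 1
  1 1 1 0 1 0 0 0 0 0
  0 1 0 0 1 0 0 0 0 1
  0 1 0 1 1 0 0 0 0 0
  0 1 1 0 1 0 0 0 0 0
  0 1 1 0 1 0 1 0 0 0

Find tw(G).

3

A width-3 tree decomposition is:
Bags: B1 = {b, c, e, f}  B2 = {b, c, e, j}  B3 = {b, e, g, j}  B4 = {b, c, e, i}  B5 = {b, c, d, e}  B6 = {b, d, e, h}  B7 = {a, b, e, f}
Tree: B1–B2, B2–B3, B1–B4, B2–B5, B5–B6, B1–B7
The largest bag has 4 vertices, giving width 3; this decomposition certifies tw(G) ≤ 3. On the other hand G contains the 4-clique {b, e, g, j}. A clique must lie in a single bag of any decomposition, so no decomposition can have width below 3. The upper and lower bounds meet at 3, so that is the treewidth.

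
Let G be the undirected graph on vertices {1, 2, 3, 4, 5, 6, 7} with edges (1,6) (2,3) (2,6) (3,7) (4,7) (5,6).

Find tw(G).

1

A width-1 tree decomposition is:
Bags: B1 = {2, 6}  B2 = {2, 3}  B3 = {5, 6}  B4 = {3, 7}  B5 = {4, 7}  B6 = {1, 6}
Tree: B1–B2, B1–B3, B2–B4, B4–B5, B3–B6
Each bag holds 2 vertices, so the decomposition has width 1, which upper-bounds the treewidth. G has an edge, so its treewidth is at least 1. Hence tw(G) = 1 exactly.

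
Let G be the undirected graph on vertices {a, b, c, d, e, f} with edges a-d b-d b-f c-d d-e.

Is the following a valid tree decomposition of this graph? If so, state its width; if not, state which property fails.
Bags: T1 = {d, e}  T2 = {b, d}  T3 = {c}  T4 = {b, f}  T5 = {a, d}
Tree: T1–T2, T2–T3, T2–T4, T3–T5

No — edge (d,c) lies in no bag.

A tree decomposition must satisfy three properties: every vertex lies in some bag; for every edge, both endpoints lie together in some bag; and for every vertex, the bags containing it form a connected subtree. Here edge (d,c) lies in no bag, so the decomposition is invalid.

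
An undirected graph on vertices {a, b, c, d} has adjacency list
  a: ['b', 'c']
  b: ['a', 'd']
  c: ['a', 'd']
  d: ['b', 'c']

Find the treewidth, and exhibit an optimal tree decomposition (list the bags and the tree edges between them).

The largest bag has 3 vertices, giving width 2; this decomposition certifies tw(G) ≤ 2. Since b–d–c–a–b is a cycle in G, G is not acyclic. Forests are exactly the graphs of treewidth ≤ 1, so tw(G) ≥ 2. The upper and lower bounds meet at 2, so that is the treewidth.

Treewidth 2.
Bags: B1 = {b, c, d}  B2 = {a, b, c}
Tree: B1–B2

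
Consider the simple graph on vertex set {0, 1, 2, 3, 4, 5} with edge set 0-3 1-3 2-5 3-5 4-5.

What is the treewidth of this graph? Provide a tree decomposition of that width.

Treewidth 1.
Bags: B1 = {1, 3}  B2 = {3, 5}  B3 = {2, 5}  B4 = {4, 5}  B5 = {0, 3}
Tree: B1–B2, B2–B3, B2–B4, B2–B5

The largest bag has 2 vertices, giving width 1; this decomposition certifies tw(G) ≤ 1. Since G has at least one edge (e.g. 3–1), it is not an edgeless graph, so tw(G) ≥ 1. Combining the bounds, tw(G) = 1.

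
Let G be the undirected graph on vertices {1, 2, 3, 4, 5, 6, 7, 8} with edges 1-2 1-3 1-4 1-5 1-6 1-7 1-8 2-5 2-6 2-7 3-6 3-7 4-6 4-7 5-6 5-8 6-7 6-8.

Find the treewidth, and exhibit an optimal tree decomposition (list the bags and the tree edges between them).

Every bag has size at most 4, so the width is 4 − 1 = 3 and tw(G) ≤ 3. For the lower bound, the 4 vertices {1, 5, 6, 8} are pairwise adjacent, and any tree decomposition puts a clique entirely inside one bag — forcing width ≥ 3. Combining the bounds, tw(G) = 3.

Treewidth 3.
Bags: B1 = {1, 3, 6, 7}  B2 = {1, 4, 6, 7}  B3 = {1, 2, 6, 7}  B4 = {1, 2, 5, 6}  B5 = {1, 5, 6, 8}
Tree: B1–B2, B1–B3, B3–B4, B4–B5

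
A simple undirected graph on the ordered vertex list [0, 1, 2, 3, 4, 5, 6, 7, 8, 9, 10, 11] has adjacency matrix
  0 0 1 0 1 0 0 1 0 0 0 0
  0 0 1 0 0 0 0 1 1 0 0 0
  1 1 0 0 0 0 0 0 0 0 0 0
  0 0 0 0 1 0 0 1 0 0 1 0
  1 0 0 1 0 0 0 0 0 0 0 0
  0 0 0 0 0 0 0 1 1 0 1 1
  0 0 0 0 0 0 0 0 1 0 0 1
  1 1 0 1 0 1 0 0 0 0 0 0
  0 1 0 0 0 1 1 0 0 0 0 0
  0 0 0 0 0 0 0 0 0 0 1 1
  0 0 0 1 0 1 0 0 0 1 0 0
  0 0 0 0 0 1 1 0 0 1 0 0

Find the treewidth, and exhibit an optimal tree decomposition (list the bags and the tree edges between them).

Every bag has size at most 4, so the width is 4 − 1 = 3 and tw(G) ≤ 3. For the lower bound: the 4 vertex sets {0,2,4}, {3}, {7}, {1,5,8,10} are disjoint, each induces a connected subgraph, and every pair is joined by at least one edge of G. Contracting each set to a single vertex therefore yields K_{4} as a minor, and since treewidth is minor-monotone, tw(G) ≥ tw(K_{4}) = 3. Hence tw(G) = 3 exactly.

Treewidth 3.
Bags: B1 = {0, 2, 3, 4}  B2 = {0, 2, 3, 7}  B3 = {1, 2, 3, 7}  B4 = {1, 3, 7, 10}  B5 = {1, 5, 7, 10}  B6 = {1, 5, 8, 10}  B7 = {5, 8, 9, 10}  B8 = {5, 8, 9, 11}  B9 = {6, 8, 9, 11}
Tree: B1–B2, B2–B3, B3–B4, B4–B5, B5–B6, B6–B7, B7–B8, B8–B9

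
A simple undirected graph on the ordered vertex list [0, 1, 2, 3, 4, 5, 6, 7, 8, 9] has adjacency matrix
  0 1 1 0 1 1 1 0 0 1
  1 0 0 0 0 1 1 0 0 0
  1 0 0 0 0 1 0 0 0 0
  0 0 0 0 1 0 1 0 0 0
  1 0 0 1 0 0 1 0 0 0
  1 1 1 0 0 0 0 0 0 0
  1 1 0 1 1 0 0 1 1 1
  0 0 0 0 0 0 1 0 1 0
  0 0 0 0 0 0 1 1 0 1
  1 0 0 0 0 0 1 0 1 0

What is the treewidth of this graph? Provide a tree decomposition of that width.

Each bag holds 3 vertices, so the decomposition has width 2, which upper-bounds the treewidth. On the other hand G contains the 3-clique {0, 2, 5}. A clique must lie in a single bag of any decomposition, so no decomposition can have width below 2. Combining the bounds, tw(G) = 2.

Treewidth 2.
One such decomposition:
Bags: B1 = {0, 6, 9}  B2 = {0, 1, 6}  B3 = {6, 8, 9}  B4 = {0, 1, 5}  B5 = {6, 7, 8}  B6 = {0, 4, 6}  B7 = {0, 2, 5}  B8 = {3, 4, 6}
Tree: B1–B2, B1–B3, B2–B4, B3–B5, B1–B6, B4–B7, B6–B8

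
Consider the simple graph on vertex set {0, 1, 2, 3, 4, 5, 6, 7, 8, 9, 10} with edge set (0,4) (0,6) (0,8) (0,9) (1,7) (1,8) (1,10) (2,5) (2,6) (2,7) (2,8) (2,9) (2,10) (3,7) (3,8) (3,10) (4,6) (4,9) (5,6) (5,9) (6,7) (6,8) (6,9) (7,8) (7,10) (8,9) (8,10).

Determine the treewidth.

3

A width-3 tree decomposition is:
Bags: B1 = {2, 6, 7, 8}  B2 = {2, 6, 8, 9}  B3 = {2, 7, 8, 10}  B4 = {2, 5, 6, 9}  B5 = {1, 7, 8, 10}  B6 = {3, 7, 8, 10}  B7 = {0, 6, 8, 9}  B8 = {0, 4, 6, 9}
Tree: B1–B2, B1–B3, B2–B4, B3–B5, B5–B6, B2–B7, B7–B8
The largest bag has 4 vertices, giving width 3; this decomposition certifies tw(G) ≤ 3. Conversely, {0, 6, 8, 9} is a clique of size 4, and the vertices of any clique must share a bag in every tree decomposition; so some bag has ≥ 4 vertices and tw(G) ≥ 3. Hence tw(G) = 3 exactly.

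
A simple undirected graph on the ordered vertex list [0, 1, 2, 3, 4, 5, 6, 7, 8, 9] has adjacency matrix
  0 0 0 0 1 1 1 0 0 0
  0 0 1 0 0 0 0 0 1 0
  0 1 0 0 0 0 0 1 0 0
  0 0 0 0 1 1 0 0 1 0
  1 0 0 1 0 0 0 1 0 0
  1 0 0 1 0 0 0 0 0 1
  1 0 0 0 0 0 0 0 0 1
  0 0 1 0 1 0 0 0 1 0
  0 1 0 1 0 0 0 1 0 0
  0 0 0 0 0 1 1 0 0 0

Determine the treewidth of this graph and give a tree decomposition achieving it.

The largest bag has 3 vertices, giving width 2; this decomposition certifies tw(G) ≤ 2. For the lower bound, G contains the cycle 6–9–5–0–6, so G is not a forest; only forests have treewidth ≤ 1, hence tw(G) ≥ 2. The upper and lower bounds meet at 2, so that is the treewidth.

Treewidth 2.
One such decomposition:
Bags: B1 = {0, 6, 9}  B2 = {0, 5, 9}  B3 = {0, 4, 5}  B4 = {3, 4, 5}  B5 = {3, 4, 7}  B6 = {3, 7, 8}  B7 = {2, 7, 8}  B8 = {1, 2, 8}
Tree: B1–B2, B2–B3, B3–B4, B4–B5, B5–B6, B6–B7, B7–B8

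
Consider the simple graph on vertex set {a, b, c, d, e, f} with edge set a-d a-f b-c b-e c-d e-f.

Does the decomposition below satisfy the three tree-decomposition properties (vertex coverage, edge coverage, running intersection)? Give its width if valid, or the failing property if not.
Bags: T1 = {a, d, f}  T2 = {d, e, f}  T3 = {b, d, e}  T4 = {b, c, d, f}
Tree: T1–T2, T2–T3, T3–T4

A tree decomposition must satisfy three properties: every vertex lies in some bag; for every edge, both endpoints lie together in some bag; and for every vertex, the bags containing it form a connected subtree. Here bags containing vertex f are not connected in the tree, so the decomposition is invalid.

No — bags containing vertex f are not connected in the tree.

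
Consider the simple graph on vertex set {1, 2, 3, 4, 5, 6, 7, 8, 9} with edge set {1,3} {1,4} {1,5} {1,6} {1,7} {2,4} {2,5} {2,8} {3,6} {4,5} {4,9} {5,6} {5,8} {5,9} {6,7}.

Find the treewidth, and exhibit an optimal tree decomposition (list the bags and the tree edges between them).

Each bag holds 3 vertices, so the decomposition has width 2, which upper-bounds the treewidth. On the other hand G contains the 3-clique {1, 3, 6}. A clique must lie in a single bag of any decomposition, so no decomposition can have width below 2. Hence tw(G) = 2 exactly.

Treewidth 2.
Bags: B1 = {2, 4, 5}  B2 = {1, 4, 5}  B3 = {2, 5, 8}  B4 = {1, 5, 6}  B5 = {1, 6, 7}  B6 = {1, 3, 6}  B7 = {4, 5, 9}
Tree: B1–B2, B1–B3, B2–B4, B4–B5, B4–B6, B2–B7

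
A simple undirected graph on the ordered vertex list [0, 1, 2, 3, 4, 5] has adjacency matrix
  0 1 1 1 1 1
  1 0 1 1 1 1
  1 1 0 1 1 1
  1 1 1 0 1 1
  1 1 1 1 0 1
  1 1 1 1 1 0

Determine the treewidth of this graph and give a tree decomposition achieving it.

A single bag containing all 6 vertices is trivially a valid decomposition of width 5. For the lower bound, the 6 vertices {0, 1, 2, 3, 4, 5} are pairwise adjacent, and any tree decomposition puts a clique entirely inside one bag — forcing width ≥ 5. Hence tw(G) = 5 exactly.

Treewidth 5.
One optimal decomposition is:
Bags: B1 = {0, 1, 2, 3, 4, 5}
Tree: (single bag)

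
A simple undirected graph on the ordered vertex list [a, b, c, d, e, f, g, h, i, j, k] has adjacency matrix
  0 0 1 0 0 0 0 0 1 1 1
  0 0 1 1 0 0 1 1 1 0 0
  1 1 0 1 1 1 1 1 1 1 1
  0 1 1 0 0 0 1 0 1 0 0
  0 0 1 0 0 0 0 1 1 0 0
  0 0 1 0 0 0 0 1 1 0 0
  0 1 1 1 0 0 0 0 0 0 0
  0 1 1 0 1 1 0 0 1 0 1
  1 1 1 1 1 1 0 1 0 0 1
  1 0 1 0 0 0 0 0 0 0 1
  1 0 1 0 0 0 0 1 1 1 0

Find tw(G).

A width-3 tree decomposition is:
Bags: B1 = {c, h, i, k}  B2 = {a, c, i, k}  B3 = {c, e, h, i}  B4 = {c, f, h, i}  B5 = {b, c, h, i}  B6 = {a, c, j, k}  B7 = {b, c, d, i}  B8 = {b, c, d, g}
Tree: B1–B2, B1–B3, B1–B4, B3–B5, B2–B6, B5–B7, B7–B8
The largest bag has 4 vertices, giving width 3; this decomposition certifies tw(G) ≤ 3. Conversely, {b, c, d, g} is a clique of size 4, and the vertices of any clique must share a bag in every tree decomposition; so some bag has ≥ 4 vertices and tw(G) ≥ 3. The upper and lower bounds meet at 3, so that is the treewidth.

3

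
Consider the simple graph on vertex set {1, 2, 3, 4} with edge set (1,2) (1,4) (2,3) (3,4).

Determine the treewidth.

A width-2 tree decomposition is:
Bags: B1 = {1, 3, 4}  B2 = {1, 2, 3}
Tree: B1–B2
Each bag holds 3 vertices, so the decomposition has width 2, which upper-bounds the treewidth. For the lower bound, G contains the cycle 3–4–1–2–3, so G is not a forest; only forests have treewidth ≤ 1, hence tw(G) ≥ 2. Combining the bounds, tw(G) = 2.

2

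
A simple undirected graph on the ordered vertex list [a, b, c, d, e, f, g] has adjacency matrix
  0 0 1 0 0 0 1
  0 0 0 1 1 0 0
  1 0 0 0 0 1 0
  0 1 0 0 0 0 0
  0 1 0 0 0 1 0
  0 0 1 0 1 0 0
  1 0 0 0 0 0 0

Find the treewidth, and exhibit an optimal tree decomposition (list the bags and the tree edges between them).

Each bag holds 2 vertices, so the decomposition has width 1, which upper-bounds the treewidth. Since G has at least one edge (e.g. g–a), it is not an edgeless graph, so tw(G) ≥ 1. Combining the bounds, tw(G) = 1.

Treewidth 1.
One optimal decomposition is:
Bags: B1 = {a, g}  B2 = {a, c}  B3 = {c, f}  B4 = {e, f}  B5 = {b, e}  B6 = {b, d}
Tree: B1–B2, B2–B3, B3–B4, B4–B5, B5–B6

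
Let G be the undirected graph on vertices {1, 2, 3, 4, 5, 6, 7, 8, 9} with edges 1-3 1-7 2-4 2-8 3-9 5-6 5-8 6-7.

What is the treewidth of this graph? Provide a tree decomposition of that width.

Every bag has size at most 2, so the width is 2 − 1 = 1 and tw(G) ≤ 1. Since G has at least one edge (e.g. 4–2), it is not an edgeless graph, so tw(G) ≥ 1. Combining the bounds, tw(G) = 1.

Treewidth 1.
One optimal decomposition is:
Bags: B1 = {2, 4}  B2 = {2, 8}  B3 = {5, 8}  B4 = {5, 6}  B5 = {6, 7}  B6 = {1, 7}  B7 = {1, 3}  B8 = {3, 9}
Tree: B1–B2, B2–B3, B3–B4, B4–B5, B5–B6, B6–B7, B7–B8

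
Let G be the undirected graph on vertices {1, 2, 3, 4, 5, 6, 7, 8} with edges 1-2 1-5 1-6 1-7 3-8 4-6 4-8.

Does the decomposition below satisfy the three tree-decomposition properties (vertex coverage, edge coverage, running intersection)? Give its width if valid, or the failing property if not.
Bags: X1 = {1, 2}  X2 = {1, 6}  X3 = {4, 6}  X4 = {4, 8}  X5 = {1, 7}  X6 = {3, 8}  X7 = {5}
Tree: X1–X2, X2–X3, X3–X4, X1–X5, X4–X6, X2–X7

A tree decomposition must satisfy three properties: every vertex lies in some bag; for every edge, both endpoints lie together in some bag; and for every vertex, the bags containing it form a connected subtree. Here edge (1,5) lies in no bag, so the decomposition is invalid.

No — edge (1,5) lies in no bag.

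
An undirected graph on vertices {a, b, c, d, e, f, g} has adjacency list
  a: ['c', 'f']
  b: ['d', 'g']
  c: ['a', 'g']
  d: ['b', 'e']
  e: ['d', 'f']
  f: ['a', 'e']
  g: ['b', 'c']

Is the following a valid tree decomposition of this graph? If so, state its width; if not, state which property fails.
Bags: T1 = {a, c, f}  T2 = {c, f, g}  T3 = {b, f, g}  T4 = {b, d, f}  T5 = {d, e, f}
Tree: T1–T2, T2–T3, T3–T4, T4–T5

Yes; width 2.

Every vertex of G appears in some bag (union = {a, b, c, d, e, f, g}); every edge is covered by a bag; and for each vertex v the set of bags containing v is connected in the bag tree. The decomposition is therefore valid. The largest bag has 3 vertices, so the width is 2.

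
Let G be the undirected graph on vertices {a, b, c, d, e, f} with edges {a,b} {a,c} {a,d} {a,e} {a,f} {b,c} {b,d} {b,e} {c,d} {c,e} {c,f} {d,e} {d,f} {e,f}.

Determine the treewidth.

A width-4 tree decomposition is:
Bags: B1 = {a, b, c, d, e}  B2 = {a, c, d, e, f}
Tree: B1–B2
The largest bag has 5 vertices, giving width 4; this decomposition certifies tw(G) ≤ 4. Conversely, {a, c, d, e, f} is a clique of size 5, and the vertices of any clique must share a bag in every tree decomposition; so some bag has ≥ 5 vertices and tw(G) ≥ 4. The upper and lower bounds meet at 4, so that is the treewidth.

4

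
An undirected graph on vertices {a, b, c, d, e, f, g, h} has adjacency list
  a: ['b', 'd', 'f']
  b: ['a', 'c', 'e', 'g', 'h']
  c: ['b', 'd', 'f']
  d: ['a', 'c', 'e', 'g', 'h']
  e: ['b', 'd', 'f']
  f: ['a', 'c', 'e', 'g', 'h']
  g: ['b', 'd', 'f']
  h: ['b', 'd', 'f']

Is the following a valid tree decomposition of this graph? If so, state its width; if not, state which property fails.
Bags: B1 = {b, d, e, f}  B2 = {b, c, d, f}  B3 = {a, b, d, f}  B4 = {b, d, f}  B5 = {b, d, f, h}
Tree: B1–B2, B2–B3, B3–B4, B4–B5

No — vertex g appears in no bag.

A tree decomposition must satisfy three properties: every vertex lies in some bag; for every edge, both endpoints lie together in some bag; and for every vertex, the bags containing it form a connected subtree. Here vertex g appears in no bag, so the decomposition is invalid.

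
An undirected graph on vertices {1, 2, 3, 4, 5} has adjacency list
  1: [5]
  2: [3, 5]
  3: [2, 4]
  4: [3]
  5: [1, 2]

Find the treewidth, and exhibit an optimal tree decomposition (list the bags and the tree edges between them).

Treewidth 1.
One optimal decomposition is:
Bags: B1 = {3, 4}  B2 = {2, 3}  B3 = {2, 5}  B4 = {1, 5}
Tree: B1–B2, B2–B3, B3–B4

Each bag holds 2 vertices, so the decomposition has width 1, which upper-bounds the treewidth. G has an edge, so its treewidth is at least 1. Hence tw(G) = 1 exactly.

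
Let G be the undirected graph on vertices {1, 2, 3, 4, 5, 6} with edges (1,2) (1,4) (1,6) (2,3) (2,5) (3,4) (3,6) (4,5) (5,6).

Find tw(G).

A width-3 tree decomposition is:
Bags: B1 = {1, 3, 4, 5}  B2 = {1, 3, 5, 6}  B3 = {1, 2, 3, 5}
Tree: B1–B2, B2–B3
The largest bag has 4 vertices, giving width 3; this decomposition certifies tw(G) ≤ 3. For the lower bound: the 4 vertex sets {3,4}, {1,6}, {5}, {2} are disjoint, each induces a connected subgraph, and every pair is joined by at least one edge of G. Contracting each set to a single vertex therefore yields K_{4} as a minor, and since treewidth is minor-monotone, tw(G) ≥ tw(K_{4}) = 3. Therefore the treewidth is 3.

3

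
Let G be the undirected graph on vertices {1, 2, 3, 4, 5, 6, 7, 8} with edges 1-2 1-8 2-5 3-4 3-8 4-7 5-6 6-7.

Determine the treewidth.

2

A width-2 tree decomposition is:
Bags: B1 = {2, 5, 6}  B2 = {1, 2, 6}  B3 = {1, 6, 8}  B4 = {3, 6, 8}  B5 = {3, 4, 6}  B6 = {4, 6, 7}
Tree: B1–B2, B2–B3, B3–B4, B4–B5, B5–B6
Each bag holds 3 vertices, so the decomposition has width 2, which upper-bounds the treewidth. For the lower bound, G contains the cycle 6–5–2–1–8–3–4–7–6, so G is not a forest; only forests have treewidth ≤ 1, hence tw(G) ≥ 2. The upper and lower bounds meet at 2, so that is the treewidth.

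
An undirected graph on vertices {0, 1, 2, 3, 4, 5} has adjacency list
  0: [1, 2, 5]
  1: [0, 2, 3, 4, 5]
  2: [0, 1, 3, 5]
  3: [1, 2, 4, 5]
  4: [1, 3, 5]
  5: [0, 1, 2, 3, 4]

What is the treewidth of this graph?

3

A width-3 tree decomposition is:
Bags: B1 = {0, 1, 2, 5}  B2 = {1, 2, 3, 5}  B3 = {1, 3, 4, 5}
Tree: B1–B2, B2–B3
Each bag holds 4 vertices, so the decomposition has width 3, which upper-bounds the treewidth. On the other hand G contains the 4-clique {0, 1, 2, 5}. A clique must lie in a single bag of any decomposition, so no decomposition can have width below 3. Therefore the treewidth is 3.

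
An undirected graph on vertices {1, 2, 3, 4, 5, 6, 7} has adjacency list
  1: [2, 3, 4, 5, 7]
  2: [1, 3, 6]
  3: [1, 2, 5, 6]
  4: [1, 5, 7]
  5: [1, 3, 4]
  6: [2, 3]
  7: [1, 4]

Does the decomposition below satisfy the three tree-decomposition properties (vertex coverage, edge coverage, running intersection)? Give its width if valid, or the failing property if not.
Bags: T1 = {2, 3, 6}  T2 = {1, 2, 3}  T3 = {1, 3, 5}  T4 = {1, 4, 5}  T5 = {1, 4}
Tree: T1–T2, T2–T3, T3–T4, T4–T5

A tree decomposition must satisfy three properties: every vertex lies in some bag; for every edge, both endpoints lie together in some bag; and for every vertex, the bags containing it form a connected subtree. Here vertex 7 appears in no bag, so the decomposition is invalid.

No — vertex 7 appears in no bag.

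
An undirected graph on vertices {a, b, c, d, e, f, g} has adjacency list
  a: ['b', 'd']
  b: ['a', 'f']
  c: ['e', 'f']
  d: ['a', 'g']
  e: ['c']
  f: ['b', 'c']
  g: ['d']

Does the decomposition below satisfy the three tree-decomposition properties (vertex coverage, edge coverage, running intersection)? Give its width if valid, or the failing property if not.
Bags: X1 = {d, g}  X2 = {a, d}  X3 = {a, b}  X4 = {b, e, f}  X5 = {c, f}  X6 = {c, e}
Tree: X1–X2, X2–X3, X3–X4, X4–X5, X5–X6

A tree decomposition must satisfy three properties: every vertex lies in some bag; for every edge, both endpoints lie together in some bag; and for every vertex, the bags containing it form a connected subtree. Here bags containing vertex e are not connected in the tree, so the decomposition is invalid.

No — bags containing vertex e are not connected in the tree.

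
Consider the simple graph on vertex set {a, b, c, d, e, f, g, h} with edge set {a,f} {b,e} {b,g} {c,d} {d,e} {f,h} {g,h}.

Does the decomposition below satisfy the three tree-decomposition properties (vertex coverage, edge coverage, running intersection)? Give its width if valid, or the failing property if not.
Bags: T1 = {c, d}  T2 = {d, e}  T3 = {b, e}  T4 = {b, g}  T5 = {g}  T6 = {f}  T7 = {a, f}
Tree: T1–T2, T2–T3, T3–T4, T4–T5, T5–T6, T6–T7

No — vertex h appears in no bag.

A tree decomposition must satisfy three properties: every vertex lies in some bag; for every edge, both endpoints lie together in some bag; and for every vertex, the bags containing it form a connected subtree. Here vertex h appears in no bag, so the decomposition is invalid.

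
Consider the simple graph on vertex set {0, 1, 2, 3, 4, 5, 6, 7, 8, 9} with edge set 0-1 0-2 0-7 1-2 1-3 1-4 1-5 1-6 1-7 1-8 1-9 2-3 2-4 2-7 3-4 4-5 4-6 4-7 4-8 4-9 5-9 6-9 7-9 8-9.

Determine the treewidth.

A width-3 tree decomposition is:
Bags: B1 = {1, 4, 7, 9}  B2 = {1, 4, 6, 9}  B3 = {1, 4, 8, 9}  B4 = {1, 4, 5, 9}  B5 = {1, 2, 4, 7}  B6 = {1, 2, 3, 4}  B7 = {0, 1, 2, 7}
Tree: B1–B2, B2–B3, B1–B4, B1–B5, B5–B6, B5–B7
Each bag holds 4 vertices, so the decomposition has width 3, which upper-bounds the treewidth. For the lower bound, the 4 vertices {0, 1, 2, 7} are pairwise adjacent, and any tree decomposition puts a clique entirely inside one bag — forcing width ≥ 3. Hence tw(G) = 3 exactly.

3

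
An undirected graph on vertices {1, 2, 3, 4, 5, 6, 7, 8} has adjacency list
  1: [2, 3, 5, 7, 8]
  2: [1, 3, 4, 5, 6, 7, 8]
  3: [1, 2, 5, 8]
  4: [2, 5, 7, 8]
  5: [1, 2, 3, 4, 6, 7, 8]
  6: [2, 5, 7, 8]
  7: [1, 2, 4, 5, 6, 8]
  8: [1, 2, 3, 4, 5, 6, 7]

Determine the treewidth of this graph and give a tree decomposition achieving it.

Every bag has size at most 5, so the width is 5 − 1 = 4 and tw(G) ≤ 4. On the other hand G contains the 5-clique {1, 2, 3, 5, 8}. A clique must lie in a single bag of any decomposition, so no decomposition can have width below 4. Combining the bounds, tw(G) = 4.

Treewidth 4.
One optimal decomposition is:
Bags: B1 = {1, 2, 5, 7, 8}  B2 = {1, 2, 3, 5, 8}  B3 = {2, 5, 6, 7, 8}  B4 = {2, 4, 5, 7, 8}
Tree: B1–B2, B1–B3, B3–B4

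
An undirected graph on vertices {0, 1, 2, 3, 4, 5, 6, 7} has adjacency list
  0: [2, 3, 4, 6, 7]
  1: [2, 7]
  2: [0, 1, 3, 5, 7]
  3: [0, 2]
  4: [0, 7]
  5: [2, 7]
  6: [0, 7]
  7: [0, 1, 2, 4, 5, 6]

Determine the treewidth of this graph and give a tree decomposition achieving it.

The largest bag has 3 vertices, giving width 2; this decomposition certifies tw(G) ≤ 2. For the lower bound, the 3 vertices {0, 2, 3} are pairwise adjacent, and any tree decomposition puts a clique entirely inside one bag — forcing width ≥ 2. Hence tw(G) = 2 exactly.

Treewidth 2.
Bags: B1 = {2, 5, 7}  B2 = {0, 2, 7}  B3 = {0, 6, 7}  B4 = {1, 2, 7}  B5 = {0, 4, 7}  B6 = {0, 2, 3}
Tree: B1–B2, B2–B3, B1–B4, B3–B5, B2–B6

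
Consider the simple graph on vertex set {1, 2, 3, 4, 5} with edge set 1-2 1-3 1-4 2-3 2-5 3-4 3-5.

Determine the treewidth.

A width-2 tree decomposition is:
Bags: B1 = {1, 3, 4}  B2 = {1, 2, 3}  B3 = {2, 3, 5}
Tree: B1–B2, B2–B3
The largest bag has 3 vertices, giving width 2; this decomposition certifies tw(G) ≤ 2. For the lower bound, the 3 vertices {1, 2, 3} are pairwise adjacent, and any tree decomposition puts a clique entirely inside one bag — forcing width ≥ 2. Combining the bounds, tw(G) = 2.

2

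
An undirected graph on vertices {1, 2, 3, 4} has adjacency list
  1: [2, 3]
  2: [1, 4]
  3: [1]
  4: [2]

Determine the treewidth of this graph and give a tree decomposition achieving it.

Treewidth 1.
Bags: B1 = {1, 3}  B2 = {1, 2}  B3 = {2, 4}
Tree: B1–B2, B2–B3

The largest bag has 2 vertices, giving width 1; this decomposition certifies tw(G) ≤ 1. Any graph with an edge has treewidth ≥ 1, and G has the edge 3–1. The upper and lower bounds meet at 1, so that is the treewidth.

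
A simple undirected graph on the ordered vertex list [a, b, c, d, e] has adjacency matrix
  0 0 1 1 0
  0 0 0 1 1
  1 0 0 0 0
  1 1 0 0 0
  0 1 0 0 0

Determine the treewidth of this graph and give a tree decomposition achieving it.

Treewidth 1.
Bags: B1 = {b, e}  B2 = {b, d}  B3 = {a, d}  B4 = {a, c}
Tree: B1–B2, B2–B3, B3–B4

Each bag holds 2 vertices, so the decomposition has width 1, which upper-bounds the treewidth. Since G has at least one edge (e.g. e–b), it is not an edgeless graph, so tw(G) ≥ 1. Hence tw(G) = 1 exactly.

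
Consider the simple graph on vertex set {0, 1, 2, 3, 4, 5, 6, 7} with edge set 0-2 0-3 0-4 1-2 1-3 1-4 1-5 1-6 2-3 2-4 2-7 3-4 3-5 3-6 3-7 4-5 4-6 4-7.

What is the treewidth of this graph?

A width-3 tree decomposition is:
Bags: B1 = {1, 3, 4, 5}  B2 = {1, 3, 4, 6}  B3 = {1, 2, 3, 4}  B4 = {2, 3, 4, 7}  B5 = {0, 2, 3, 4}
Tree: B1–B2, B2–B3, B3–B4, B3–B5
The largest bag has 4 vertices, giving width 3; this decomposition certifies tw(G) ≤ 3. Conversely, {0, 2, 3, 4} is a clique of size 4, and the vertices of any clique must share a bag in every tree decomposition; so some bag has ≥ 4 vertices and tw(G) ≥ 3. Hence tw(G) = 3 exactly.

3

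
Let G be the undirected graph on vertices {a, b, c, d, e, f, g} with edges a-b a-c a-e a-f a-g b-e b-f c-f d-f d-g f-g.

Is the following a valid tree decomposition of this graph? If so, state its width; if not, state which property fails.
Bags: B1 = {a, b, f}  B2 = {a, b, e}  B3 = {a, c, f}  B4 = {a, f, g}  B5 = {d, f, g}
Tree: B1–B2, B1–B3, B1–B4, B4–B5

Yes; width 2.

Every vertex of G appears in some bag (union = {a, b, c, d, e, f, g}); every edge is covered by a bag; and for each vertex v the set of bags containing v is connected in the bag tree. The decomposition is therefore valid. The largest bag has 3 vertices, so the width is 2.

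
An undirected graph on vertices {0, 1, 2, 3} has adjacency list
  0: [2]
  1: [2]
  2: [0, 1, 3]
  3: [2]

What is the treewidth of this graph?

A width-1 tree decomposition is:
Bags: B1 = {0, 2}  B2 = {1, 2}  B3 = {2, 3}
Tree: B1–B2, B1–B3
The largest bag has 2 vertices, giving width 1; this decomposition certifies tw(G) ≤ 1. Any graph with an edge has treewidth ≥ 1, and G has the edge 2–0. Combining the bounds, tw(G) = 1.

1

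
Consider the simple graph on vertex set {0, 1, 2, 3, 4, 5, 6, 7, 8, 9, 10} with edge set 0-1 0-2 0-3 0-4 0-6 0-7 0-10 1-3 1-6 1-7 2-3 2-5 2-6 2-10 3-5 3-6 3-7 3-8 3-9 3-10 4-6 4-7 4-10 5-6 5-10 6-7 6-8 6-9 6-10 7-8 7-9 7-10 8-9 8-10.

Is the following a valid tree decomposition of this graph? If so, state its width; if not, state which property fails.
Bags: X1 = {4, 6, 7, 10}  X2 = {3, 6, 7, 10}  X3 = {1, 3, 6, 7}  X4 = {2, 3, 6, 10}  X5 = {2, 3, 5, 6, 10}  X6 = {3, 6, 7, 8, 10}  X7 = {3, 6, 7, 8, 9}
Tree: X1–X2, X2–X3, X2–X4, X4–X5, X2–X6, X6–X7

A tree decomposition must satisfy three properties: every vertex lies in some bag; for every edge, both endpoints lie together in some bag; and for every vertex, the bags containing it form a connected subtree. Here vertex 0 appears in no bag, so the decomposition is invalid.

No — vertex 0 appears in no bag.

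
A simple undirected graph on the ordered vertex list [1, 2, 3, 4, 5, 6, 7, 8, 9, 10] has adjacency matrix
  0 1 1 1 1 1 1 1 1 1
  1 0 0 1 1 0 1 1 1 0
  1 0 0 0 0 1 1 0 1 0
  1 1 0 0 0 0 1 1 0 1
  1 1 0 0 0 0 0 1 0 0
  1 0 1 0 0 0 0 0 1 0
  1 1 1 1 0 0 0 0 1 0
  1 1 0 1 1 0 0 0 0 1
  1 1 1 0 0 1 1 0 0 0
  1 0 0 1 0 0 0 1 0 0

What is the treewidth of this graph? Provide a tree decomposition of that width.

Each bag holds 4 vertices, so the decomposition has width 3, which upper-bounds the treewidth. On the other hand G contains the 4-clique {1, 4, 8, 10}. A clique must lie in a single bag of any decomposition, so no decomposition can have width below 3. Combining the bounds, tw(G) = 3.

Treewidth 3.
Bags: B1 = {1, 2, 4, 8}  B2 = {1, 2, 5, 8}  B3 = {1, 2, 4, 7}  B4 = {1, 2, 7, 9}  B5 = {1, 3, 7, 9}  B6 = {1, 4, 8, 10}  B7 = {1, 3, 6, 9}
Tree: B1–B2, B1–B3, B3–B4, B4–B5, B1–B6, B5–B7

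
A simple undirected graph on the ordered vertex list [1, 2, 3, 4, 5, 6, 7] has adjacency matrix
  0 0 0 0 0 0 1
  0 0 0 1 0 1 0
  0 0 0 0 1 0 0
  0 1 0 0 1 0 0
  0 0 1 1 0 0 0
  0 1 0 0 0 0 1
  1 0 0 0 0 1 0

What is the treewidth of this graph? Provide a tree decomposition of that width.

Treewidth 1.
Bags: B1 = {3, 5}  B2 = {4, 5}  B3 = {2, 4}  B4 = {2, 6}  B5 = {6, 7}  B6 = {1, 7}
Tree: B1–B2, B2–B3, B3–B4, B4–B5, B5–B6

Every bag has size at most 2, so the width is 2 − 1 = 1 and tw(G) ≤ 1. Since G has at least one edge (e.g. 3–5), it is not an edgeless graph, so tw(G) ≥ 1. Therefore the treewidth is 1.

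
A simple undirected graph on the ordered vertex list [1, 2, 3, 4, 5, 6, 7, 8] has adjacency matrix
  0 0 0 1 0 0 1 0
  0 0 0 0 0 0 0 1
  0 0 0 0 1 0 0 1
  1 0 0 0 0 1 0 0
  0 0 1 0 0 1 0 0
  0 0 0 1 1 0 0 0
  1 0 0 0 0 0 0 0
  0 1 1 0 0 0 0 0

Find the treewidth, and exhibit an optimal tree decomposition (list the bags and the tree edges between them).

Treewidth 1.
One such decomposition:
Bags: B1 = {1, 7}  B2 = {1, 4}  B3 = {4, 6}  B4 = {5, 6}  B5 = {3, 5}  B6 = {3, 8}  B7 = {2, 8}
Tree: B1–B2, B2–B3, B3–B4, B4–B5, B5–B6, B6–B7

Each bag holds 2 vertices, so the decomposition has width 1, which upper-bounds the treewidth. Any graph with an edge has treewidth ≥ 1, and G has the edge 7–1. Combining the bounds, tw(G) = 1.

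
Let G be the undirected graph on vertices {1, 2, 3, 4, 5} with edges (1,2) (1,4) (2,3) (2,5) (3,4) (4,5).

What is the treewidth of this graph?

2

A width-2 tree decomposition is:
Bags: B1 = {1, 2, 4}  B2 = {2, 3, 4}  B3 = {2, 4, 5}
Tree: B1–B2, B2–B3
The largest bag has 3 vertices, giving width 2; this decomposition certifies tw(G) ≤ 2. Since 1–4–3–2–1 is a cycle in G, G is not acyclic. Forests are exactly the graphs of treewidth ≤ 1, so tw(G) ≥ 2. Therefore the treewidth is 2.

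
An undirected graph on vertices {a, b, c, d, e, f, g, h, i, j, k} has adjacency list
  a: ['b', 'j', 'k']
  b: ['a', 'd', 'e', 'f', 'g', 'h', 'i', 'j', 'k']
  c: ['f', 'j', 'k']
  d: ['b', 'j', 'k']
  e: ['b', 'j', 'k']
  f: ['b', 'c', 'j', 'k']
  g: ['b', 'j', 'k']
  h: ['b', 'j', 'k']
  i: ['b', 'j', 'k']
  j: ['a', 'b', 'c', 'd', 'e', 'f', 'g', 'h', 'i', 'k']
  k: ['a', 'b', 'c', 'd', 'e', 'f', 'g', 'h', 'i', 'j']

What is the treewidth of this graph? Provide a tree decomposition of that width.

Treewidth 3.
Bags: B1 = {c, f, j, k}  B2 = {b, f, j, k}  B3 = {b, d, j, k}  B4 = {b, g, j, k}  B5 = {b, e, j, k}  B6 = {b, i, j, k}  B7 = {a, b, j, k}  B8 = {b, h, j, k}
Tree: B1–B2, B2–B3, B3–B4, B2–B5, B3–B6, B6–B7, B4–B8

Each bag holds 4 vertices, so the decomposition has width 3, which upper-bounds the treewidth. Conversely, {c, f, j, k} is a clique of size 4, and the vertices of any clique must share a bag in every tree decomposition; so some bag has ≥ 4 vertices and tw(G) ≥ 3. Therefore the treewidth is 3.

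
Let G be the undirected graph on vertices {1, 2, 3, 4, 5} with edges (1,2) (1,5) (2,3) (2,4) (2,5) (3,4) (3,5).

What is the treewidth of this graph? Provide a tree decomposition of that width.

Every bag has size at most 3, so the width is 3 − 1 = 2 and tw(G) ≤ 2. On the other hand G contains the 3-clique {1, 2, 5}. A clique must lie in a single bag of any decomposition, so no decomposition can have width below 2. Hence tw(G) = 2 exactly.

Treewidth 2.
One such decomposition:
Bags: B1 = {2, 3, 5}  B2 = {1, 2, 5}  B3 = {2, 3, 4}
Tree: B1–B2, B1–B3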